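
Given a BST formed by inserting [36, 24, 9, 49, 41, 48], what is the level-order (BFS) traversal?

Tree insertion order: [36, 24, 9, 49, 41, 48]
Tree (level-order array): [36, 24, 49, 9, None, 41, None, None, None, None, 48]
BFS from the root, enqueuing left then right child of each popped node:
  queue [36] -> pop 36, enqueue [24, 49], visited so far: [36]
  queue [24, 49] -> pop 24, enqueue [9], visited so far: [36, 24]
  queue [49, 9] -> pop 49, enqueue [41], visited so far: [36, 24, 49]
  queue [9, 41] -> pop 9, enqueue [none], visited so far: [36, 24, 49, 9]
  queue [41] -> pop 41, enqueue [48], visited so far: [36, 24, 49, 9, 41]
  queue [48] -> pop 48, enqueue [none], visited so far: [36, 24, 49, 9, 41, 48]
Result: [36, 24, 49, 9, 41, 48]


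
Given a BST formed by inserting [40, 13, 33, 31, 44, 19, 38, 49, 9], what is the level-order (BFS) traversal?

Tree insertion order: [40, 13, 33, 31, 44, 19, 38, 49, 9]
Tree (level-order array): [40, 13, 44, 9, 33, None, 49, None, None, 31, 38, None, None, 19]
BFS from the root, enqueuing left then right child of each popped node:
  queue [40] -> pop 40, enqueue [13, 44], visited so far: [40]
  queue [13, 44] -> pop 13, enqueue [9, 33], visited so far: [40, 13]
  queue [44, 9, 33] -> pop 44, enqueue [49], visited so far: [40, 13, 44]
  queue [9, 33, 49] -> pop 9, enqueue [none], visited so far: [40, 13, 44, 9]
  queue [33, 49] -> pop 33, enqueue [31, 38], visited so far: [40, 13, 44, 9, 33]
  queue [49, 31, 38] -> pop 49, enqueue [none], visited so far: [40, 13, 44, 9, 33, 49]
  queue [31, 38] -> pop 31, enqueue [19], visited so far: [40, 13, 44, 9, 33, 49, 31]
  queue [38, 19] -> pop 38, enqueue [none], visited so far: [40, 13, 44, 9, 33, 49, 31, 38]
  queue [19] -> pop 19, enqueue [none], visited so far: [40, 13, 44, 9, 33, 49, 31, 38, 19]
Result: [40, 13, 44, 9, 33, 49, 31, 38, 19]


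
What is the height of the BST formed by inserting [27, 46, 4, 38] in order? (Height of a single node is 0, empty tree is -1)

Insertion order: [27, 46, 4, 38]
Tree (level-order array): [27, 4, 46, None, None, 38]
Compute height bottom-up (empty subtree = -1):
  height(4) = 1 + max(-1, -1) = 0
  height(38) = 1 + max(-1, -1) = 0
  height(46) = 1 + max(0, -1) = 1
  height(27) = 1 + max(0, 1) = 2
Height = 2


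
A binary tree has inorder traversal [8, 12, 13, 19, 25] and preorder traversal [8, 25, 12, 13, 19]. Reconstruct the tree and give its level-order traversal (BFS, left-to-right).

Inorder:  [8, 12, 13, 19, 25]
Preorder: [8, 25, 12, 13, 19]
Algorithm: preorder visits root first, so consume preorder in order;
for each root, split the current inorder slice at that value into
left-subtree inorder and right-subtree inorder, then recurse.
Recursive splits:
  root=8; inorder splits into left=[], right=[12, 13, 19, 25]
  root=25; inorder splits into left=[12, 13, 19], right=[]
  root=12; inorder splits into left=[], right=[13, 19]
  root=13; inorder splits into left=[], right=[19]
  root=19; inorder splits into left=[], right=[]
Reconstructed level-order: [8, 25, 12, 13, 19]


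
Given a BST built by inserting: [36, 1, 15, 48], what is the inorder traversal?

Tree insertion order: [36, 1, 15, 48]
Tree (level-order array): [36, 1, 48, None, 15]
Inorder traversal: [1, 15, 36, 48]


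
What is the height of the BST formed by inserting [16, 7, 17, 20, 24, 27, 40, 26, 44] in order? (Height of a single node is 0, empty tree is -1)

Insertion order: [16, 7, 17, 20, 24, 27, 40, 26, 44]
Tree (level-order array): [16, 7, 17, None, None, None, 20, None, 24, None, 27, 26, 40, None, None, None, 44]
Compute height bottom-up (empty subtree = -1):
  height(7) = 1 + max(-1, -1) = 0
  height(26) = 1 + max(-1, -1) = 0
  height(44) = 1 + max(-1, -1) = 0
  height(40) = 1 + max(-1, 0) = 1
  height(27) = 1 + max(0, 1) = 2
  height(24) = 1 + max(-1, 2) = 3
  height(20) = 1 + max(-1, 3) = 4
  height(17) = 1 + max(-1, 4) = 5
  height(16) = 1 + max(0, 5) = 6
Height = 6


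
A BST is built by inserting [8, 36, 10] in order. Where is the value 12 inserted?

Starting tree (level order): [8, None, 36, 10]
Insertion path: 8 -> 36 -> 10
Result: insert 12 as right child of 10
Final tree (level order): [8, None, 36, 10, None, None, 12]


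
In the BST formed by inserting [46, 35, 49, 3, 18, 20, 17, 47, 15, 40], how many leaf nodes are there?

Tree built from: [46, 35, 49, 3, 18, 20, 17, 47, 15, 40]
Tree (level-order array): [46, 35, 49, 3, 40, 47, None, None, 18, None, None, None, None, 17, 20, 15]
Rule: A leaf has 0 children.
Per-node child counts:
  node 46: 2 child(ren)
  node 35: 2 child(ren)
  node 3: 1 child(ren)
  node 18: 2 child(ren)
  node 17: 1 child(ren)
  node 15: 0 child(ren)
  node 20: 0 child(ren)
  node 40: 0 child(ren)
  node 49: 1 child(ren)
  node 47: 0 child(ren)
Matching nodes: [15, 20, 40, 47]
Count of leaf nodes: 4


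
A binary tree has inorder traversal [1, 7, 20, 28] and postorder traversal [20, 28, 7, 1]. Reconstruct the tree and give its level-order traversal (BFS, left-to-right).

Inorder:   [1, 7, 20, 28]
Postorder: [20, 28, 7, 1]
Algorithm: postorder visits root last, so walk postorder right-to-left;
each value is the root of the current inorder slice — split it at that
value, recurse on the right subtree first, then the left.
Recursive splits:
  root=1; inorder splits into left=[], right=[7, 20, 28]
  root=7; inorder splits into left=[], right=[20, 28]
  root=28; inorder splits into left=[20], right=[]
  root=20; inorder splits into left=[], right=[]
Reconstructed level-order: [1, 7, 28, 20]


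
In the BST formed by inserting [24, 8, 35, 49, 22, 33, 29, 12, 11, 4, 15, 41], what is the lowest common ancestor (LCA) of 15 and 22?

Tree insertion order: [24, 8, 35, 49, 22, 33, 29, 12, 11, 4, 15, 41]
Tree (level-order array): [24, 8, 35, 4, 22, 33, 49, None, None, 12, None, 29, None, 41, None, 11, 15]
In a BST, the LCA of p=15, q=22 is the first node v on the
root-to-leaf path with p <= v <= q (go left if both < v, right if both > v).
Walk from root:
  at 24: both 15 and 22 < 24, go left
  at 8: both 15 and 22 > 8, go right
  at 22: 15 <= 22 <= 22, this is the LCA
LCA = 22


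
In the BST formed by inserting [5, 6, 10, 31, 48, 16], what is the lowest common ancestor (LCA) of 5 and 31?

Tree insertion order: [5, 6, 10, 31, 48, 16]
Tree (level-order array): [5, None, 6, None, 10, None, 31, 16, 48]
In a BST, the LCA of p=5, q=31 is the first node v on the
root-to-leaf path with p <= v <= q (go left if both < v, right if both > v).
Walk from root:
  at 5: 5 <= 5 <= 31, this is the LCA
LCA = 5


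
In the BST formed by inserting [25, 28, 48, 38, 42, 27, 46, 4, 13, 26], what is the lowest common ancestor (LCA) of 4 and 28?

Tree insertion order: [25, 28, 48, 38, 42, 27, 46, 4, 13, 26]
Tree (level-order array): [25, 4, 28, None, 13, 27, 48, None, None, 26, None, 38, None, None, None, None, 42, None, 46]
In a BST, the LCA of p=4, q=28 is the first node v on the
root-to-leaf path with p <= v <= q (go left if both < v, right if both > v).
Walk from root:
  at 25: 4 <= 25 <= 28, this is the LCA
LCA = 25


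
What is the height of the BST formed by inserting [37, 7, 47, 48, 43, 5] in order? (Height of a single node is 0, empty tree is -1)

Insertion order: [37, 7, 47, 48, 43, 5]
Tree (level-order array): [37, 7, 47, 5, None, 43, 48]
Compute height bottom-up (empty subtree = -1):
  height(5) = 1 + max(-1, -1) = 0
  height(7) = 1 + max(0, -1) = 1
  height(43) = 1 + max(-1, -1) = 0
  height(48) = 1 + max(-1, -1) = 0
  height(47) = 1 + max(0, 0) = 1
  height(37) = 1 + max(1, 1) = 2
Height = 2


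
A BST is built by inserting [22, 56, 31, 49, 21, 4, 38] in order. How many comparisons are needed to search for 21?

Search path for 21: 22 -> 21
Found: True
Comparisons: 2


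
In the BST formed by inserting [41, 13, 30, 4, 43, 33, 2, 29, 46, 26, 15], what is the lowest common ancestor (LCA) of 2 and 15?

Tree insertion order: [41, 13, 30, 4, 43, 33, 2, 29, 46, 26, 15]
Tree (level-order array): [41, 13, 43, 4, 30, None, 46, 2, None, 29, 33, None, None, None, None, 26, None, None, None, 15]
In a BST, the LCA of p=2, q=15 is the first node v on the
root-to-leaf path with p <= v <= q (go left if both < v, right if both > v).
Walk from root:
  at 41: both 2 and 15 < 41, go left
  at 13: 2 <= 13 <= 15, this is the LCA
LCA = 13


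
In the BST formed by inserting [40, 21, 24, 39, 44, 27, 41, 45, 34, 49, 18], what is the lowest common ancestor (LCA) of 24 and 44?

Tree insertion order: [40, 21, 24, 39, 44, 27, 41, 45, 34, 49, 18]
Tree (level-order array): [40, 21, 44, 18, 24, 41, 45, None, None, None, 39, None, None, None, 49, 27, None, None, None, None, 34]
In a BST, the LCA of p=24, q=44 is the first node v on the
root-to-leaf path with p <= v <= q (go left if both < v, right if both > v).
Walk from root:
  at 40: 24 <= 40 <= 44, this is the LCA
LCA = 40


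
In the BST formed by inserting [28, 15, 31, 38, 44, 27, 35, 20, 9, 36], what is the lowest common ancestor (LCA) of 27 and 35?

Tree insertion order: [28, 15, 31, 38, 44, 27, 35, 20, 9, 36]
Tree (level-order array): [28, 15, 31, 9, 27, None, 38, None, None, 20, None, 35, 44, None, None, None, 36]
In a BST, the LCA of p=27, q=35 is the first node v on the
root-to-leaf path with p <= v <= q (go left if both < v, right if both > v).
Walk from root:
  at 28: 27 <= 28 <= 35, this is the LCA
LCA = 28


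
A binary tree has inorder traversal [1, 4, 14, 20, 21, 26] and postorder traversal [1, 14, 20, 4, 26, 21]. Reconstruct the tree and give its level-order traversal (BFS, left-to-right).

Inorder:   [1, 4, 14, 20, 21, 26]
Postorder: [1, 14, 20, 4, 26, 21]
Algorithm: postorder visits root last, so walk postorder right-to-left;
each value is the root of the current inorder slice — split it at that
value, recurse on the right subtree first, then the left.
Recursive splits:
  root=21; inorder splits into left=[1, 4, 14, 20], right=[26]
  root=26; inorder splits into left=[], right=[]
  root=4; inorder splits into left=[1], right=[14, 20]
  root=20; inorder splits into left=[14], right=[]
  root=14; inorder splits into left=[], right=[]
  root=1; inorder splits into left=[], right=[]
Reconstructed level-order: [21, 4, 26, 1, 20, 14]


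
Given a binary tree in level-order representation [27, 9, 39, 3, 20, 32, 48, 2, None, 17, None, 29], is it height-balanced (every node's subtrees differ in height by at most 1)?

Tree (level-order array): [27, 9, 39, 3, 20, 32, 48, 2, None, 17, None, 29]
Definition: a tree is height-balanced if, at every node, |h(left) - h(right)| <= 1 (empty subtree has height -1).
Bottom-up per-node check:
  node 2: h_left=-1, h_right=-1, diff=0 [OK], height=0
  node 3: h_left=0, h_right=-1, diff=1 [OK], height=1
  node 17: h_left=-1, h_right=-1, diff=0 [OK], height=0
  node 20: h_left=0, h_right=-1, diff=1 [OK], height=1
  node 9: h_left=1, h_right=1, diff=0 [OK], height=2
  node 29: h_left=-1, h_right=-1, diff=0 [OK], height=0
  node 32: h_left=0, h_right=-1, diff=1 [OK], height=1
  node 48: h_left=-1, h_right=-1, diff=0 [OK], height=0
  node 39: h_left=1, h_right=0, diff=1 [OK], height=2
  node 27: h_left=2, h_right=2, diff=0 [OK], height=3
All nodes satisfy the balance condition.
Result: Balanced


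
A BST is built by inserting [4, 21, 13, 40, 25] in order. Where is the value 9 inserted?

Starting tree (level order): [4, None, 21, 13, 40, None, None, 25]
Insertion path: 4 -> 21 -> 13
Result: insert 9 as left child of 13
Final tree (level order): [4, None, 21, 13, 40, 9, None, 25]


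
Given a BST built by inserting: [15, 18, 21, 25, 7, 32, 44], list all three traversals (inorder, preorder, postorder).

Tree insertion order: [15, 18, 21, 25, 7, 32, 44]
Tree (level-order array): [15, 7, 18, None, None, None, 21, None, 25, None, 32, None, 44]
Inorder (L, root, R): [7, 15, 18, 21, 25, 32, 44]
Preorder (root, L, R): [15, 7, 18, 21, 25, 32, 44]
Postorder (L, R, root): [7, 44, 32, 25, 21, 18, 15]


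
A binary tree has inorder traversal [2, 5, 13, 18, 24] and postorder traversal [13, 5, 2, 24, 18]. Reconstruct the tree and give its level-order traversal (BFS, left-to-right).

Inorder:   [2, 5, 13, 18, 24]
Postorder: [13, 5, 2, 24, 18]
Algorithm: postorder visits root last, so walk postorder right-to-left;
each value is the root of the current inorder slice — split it at that
value, recurse on the right subtree first, then the left.
Recursive splits:
  root=18; inorder splits into left=[2, 5, 13], right=[24]
  root=24; inorder splits into left=[], right=[]
  root=2; inorder splits into left=[], right=[5, 13]
  root=5; inorder splits into left=[], right=[13]
  root=13; inorder splits into left=[], right=[]
Reconstructed level-order: [18, 2, 24, 5, 13]


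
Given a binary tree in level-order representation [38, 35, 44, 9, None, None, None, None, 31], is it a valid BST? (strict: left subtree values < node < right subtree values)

Level-order array: [38, 35, 44, 9, None, None, None, None, 31]
Validate using subtree bounds (lo, hi): at each node, require lo < value < hi,
then recurse left with hi=value and right with lo=value.
Preorder trace (stopping at first violation):
  at node 38 with bounds (-inf, +inf): OK
  at node 35 with bounds (-inf, 38): OK
  at node 9 with bounds (-inf, 35): OK
  at node 31 with bounds (9, 35): OK
  at node 44 with bounds (38, +inf): OK
No violation found at any node.
Result: Valid BST


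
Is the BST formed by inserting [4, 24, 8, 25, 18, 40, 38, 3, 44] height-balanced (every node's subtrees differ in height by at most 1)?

Tree (level-order array): [4, 3, 24, None, None, 8, 25, None, 18, None, 40, None, None, 38, 44]
Definition: a tree is height-balanced if, at every node, |h(left) - h(right)| <= 1 (empty subtree has height -1).
Bottom-up per-node check:
  node 3: h_left=-1, h_right=-1, diff=0 [OK], height=0
  node 18: h_left=-1, h_right=-1, diff=0 [OK], height=0
  node 8: h_left=-1, h_right=0, diff=1 [OK], height=1
  node 38: h_left=-1, h_right=-1, diff=0 [OK], height=0
  node 44: h_left=-1, h_right=-1, diff=0 [OK], height=0
  node 40: h_left=0, h_right=0, diff=0 [OK], height=1
  node 25: h_left=-1, h_right=1, diff=2 [FAIL (|-1-1|=2 > 1)], height=2
  node 24: h_left=1, h_right=2, diff=1 [OK], height=3
  node 4: h_left=0, h_right=3, diff=3 [FAIL (|0-3|=3 > 1)], height=4
Node 25 violates the condition: |-1 - 1| = 2 > 1.
Result: Not balanced


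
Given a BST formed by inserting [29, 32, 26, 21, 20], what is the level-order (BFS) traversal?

Tree insertion order: [29, 32, 26, 21, 20]
Tree (level-order array): [29, 26, 32, 21, None, None, None, 20]
BFS from the root, enqueuing left then right child of each popped node:
  queue [29] -> pop 29, enqueue [26, 32], visited so far: [29]
  queue [26, 32] -> pop 26, enqueue [21], visited so far: [29, 26]
  queue [32, 21] -> pop 32, enqueue [none], visited so far: [29, 26, 32]
  queue [21] -> pop 21, enqueue [20], visited so far: [29, 26, 32, 21]
  queue [20] -> pop 20, enqueue [none], visited so far: [29, 26, 32, 21, 20]
Result: [29, 26, 32, 21, 20]


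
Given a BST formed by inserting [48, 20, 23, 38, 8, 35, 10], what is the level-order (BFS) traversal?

Tree insertion order: [48, 20, 23, 38, 8, 35, 10]
Tree (level-order array): [48, 20, None, 8, 23, None, 10, None, 38, None, None, 35]
BFS from the root, enqueuing left then right child of each popped node:
  queue [48] -> pop 48, enqueue [20], visited so far: [48]
  queue [20] -> pop 20, enqueue [8, 23], visited so far: [48, 20]
  queue [8, 23] -> pop 8, enqueue [10], visited so far: [48, 20, 8]
  queue [23, 10] -> pop 23, enqueue [38], visited so far: [48, 20, 8, 23]
  queue [10, 38] -> pop 10, enqueue [none], visited so far: [48, 20, 8, 23, 10]
  queue [38] -> pop 38, enqueue [35], visited so far: [48, 20, 8, 23, 10, 38]
  queue [35] -> pop 35, enqueue [none], visited so far: [48, 20, 8, 23, 10, 38, 35]
Result: [48, 20, 8, 23, 10, 38, 35]


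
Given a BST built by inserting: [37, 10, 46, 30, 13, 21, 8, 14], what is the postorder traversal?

Tree insertion order: [37, 10, 46, 30, 13, 21, 8, 14]
Tree (level-order array): [37, 10, 46, 8, 30, None, None, None, None, 13, None, None, 21, 14]
Postorder traversal: [8, 14, 21, 13, 30, 10, 46, 37]


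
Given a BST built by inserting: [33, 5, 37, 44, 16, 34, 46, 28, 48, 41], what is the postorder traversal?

Tree insertion order: [33, 5, 37, 44, 16, 34, 46, 28, 48, 41]
Tree (level-order array): [33, 5, 37, None, 16, 34, 44, None, 28, None, None, 41, 46, None, None, None, None, None, 48]
Postorder traversal: [28, 16, 5, 34, 41, 48, 46, 44, 37, 33]


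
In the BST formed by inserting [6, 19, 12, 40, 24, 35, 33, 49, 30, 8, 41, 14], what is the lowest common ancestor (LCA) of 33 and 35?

Tree insertion order: [6, 19, 12, 40, 24, 35, 33, 49, 30, 8, 41, 14]
Tree (level-order array): [6, None, 19, 12, 40, 8, 14, 24, 49, None, None, None, None, None, 35, 41, None, 33, None, None, None, 30]
In a BST, the LCA of p=33, q=35 is the first node v on the
root-to-leaf path with p <= v <= q (go left if both < v, right if both > v).
Walk from root:
  at 6: both 33 and 35 > 6, go right
  at 19: both 33 and 35 > 19, go right
  at 40: both 33 and 35 < 40, go left
  at 24: both 33 and 35 > 24, go right
  at 35: 33 <= 35 <= 35, this is the LCA
LCA = 35


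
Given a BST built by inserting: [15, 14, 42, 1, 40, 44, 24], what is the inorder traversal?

Tree insertion order: [15, 14, 42, 1, 40, 44, 24]
Tree (level-order array): [15, 14, 42, 1, None, 40, 44, None, None, 24]
Inorder traversal: [1, 14, 15, 24, 40, 42, 44]


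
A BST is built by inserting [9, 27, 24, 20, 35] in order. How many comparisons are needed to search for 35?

Search path for 35: 9 -> 27 -> 35
Found: True
Comparisons: 3


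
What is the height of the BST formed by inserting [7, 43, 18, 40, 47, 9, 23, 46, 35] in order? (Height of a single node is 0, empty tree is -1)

Insertion order: [7, 43, 18, 40, 47, 9, 23, 46, 35]
Tree (level-order array): [7, None, 43, 18, 47, 9, 40, 46, None, None, None, 23, None, None, None, None, 35]
Compute height bottom-up (empty subtree = -1):
  height(9) = 1 + max(-1, -1) = 0
  height(35) = 1 + max(-1, -1) = 0
  height(23) = 1 + max(-1, 0) = 1
  height(40) = 1 + max(1, -1) = 2
  height(18) = 1 + max(0, 2) = 3
  height(46) = 1 + max(-1, -1) = 0
  height(47) = 1 + max(0, -1) = 1
  height(43) = 1 + max(3, 1) = 4
  height(7) = 1 + max(-1, 4) = 5
Height = 5


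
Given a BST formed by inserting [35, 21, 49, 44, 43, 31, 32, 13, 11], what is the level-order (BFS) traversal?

Tree insertion order: [35, 21, 49, 44, 43, 31, 32, 13, 11]
Tree (level-order array): [35, 21, 49, 13, 31, 44, None, 11, None, None, 32, 43]
BFS from the root, enqueuing left then right child of each popped node:
  queue [35] -> pop 35, enqueue [21, 49], visited so far: [35]
  queue [21, 49] -> pop 21, enqueue [13, 31], visited so far: [35, 21]
  queue [49, 13, 31] -> pop 49, enqueue [44], visited so far: [35, 21, 49]
  queue [13, 31, 44] -> pop 13, enqueue [11], visited so far: [35, 21, 49, 13]
  queue [31, 44, 11] -> pop 31, enqueue [32], visited so far: [35, 21, 49, 13, 31]
  queue [44, 11, 32] -> pop 44, enqueue [43], visited so far: [35, 21, 49, 13, 31, 44]
  queue [11, 32, 43] -> pop 11, enqueue [none], visited so far: [35, 21, 49, 13, 31, 44, 11]
  queue [32, 43] -> pop 32, enqueue [none], visited so far: [35, 21, 49, 13, 31, 44, 11, 32]
  queue [43] -> pop 43, enqueue [none], visited so far: [35, 21, 49, 13, 31, 44, 11, 32, 43]
Result: [35, 21, 49, 13, 31, 44, 11, 32, 43]


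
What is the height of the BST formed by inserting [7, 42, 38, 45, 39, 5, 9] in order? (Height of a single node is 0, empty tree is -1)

Insertion order: [7, 42, 38, 45, 39, 5, 9]
Tree (level-order array): [7, 5, 42, None, None, 38, 45, 9, 39]
Compute height bottom-up (empty subtree = -1):
  height(5) = 1 + max(-1, -1) = 0
  height(9) = 1 + max(-1, -1) = 0
  height(39) = 1 + max(-1, -1) = 0
  height(38) = 1 + max(0, 0) = 1
  height(45) = 1 + max(-1, -1) = 0
  height(42) = 1 + max(1, 0) = 2
  height(7) = 1 + max(0, 2) = 3
Height = 3


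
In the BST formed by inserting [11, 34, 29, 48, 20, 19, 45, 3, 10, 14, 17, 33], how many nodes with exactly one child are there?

Tree built from: [11, 34, 29, 48, 20, 19, 45, 3, 10, 14, 17, 33]
Tree (level-order array): [11, 3, 34, None, 10, 29, 48, None, None, 20, 33, 45, None, 19, None, None, None, None, None, 14, None, None, 17]
Rule: These are nodes with exactly 1 non-null child.
Per-node child counts:
  node 11: 2 child(ren)
  node 3: 1 child(ren)
  node 10: 0 child(ren)
  node 34: 2 child(ren)
  node 29: 2 child(ren)
  node 20: 1 child(ren)
  node 19: 1 child(ren)
  node 14: 1 child(ren)
  node 17: 0 child(ren)
  node 33: 0 child(ren)
  node 48: 1 child(ren)
  node 45: 0 child(ren)
Matching nodes: [3, 20, 19, 14, 48]
Count of nodes with exactly one child: 5


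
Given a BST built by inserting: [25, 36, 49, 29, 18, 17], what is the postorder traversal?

Tree insertion order: [25, 36, 49, 29, 18, 17]
Tree (level-order array): [25, 18, 36, 17, None, 29, 49]
Postorder traversal: [17, 18, 29, 49, 36, 25]


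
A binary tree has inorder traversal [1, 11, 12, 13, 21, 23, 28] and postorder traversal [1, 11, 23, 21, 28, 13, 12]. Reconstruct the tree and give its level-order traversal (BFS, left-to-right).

Inorder:   [1, 11, 12, 13, 21, 23, 28]
Postorder: [1, 11, 23, 21, 28, 13, 12]
Algorithm: postorder visits root last, so walk postorder right-to-left;
each value is the root of the current inorder slice — split it at that
value, recurse on the right subtree first, then the left.
Recursive splits:
  root=12; inorder splits into left=[1, 11], right=[13, 21, 23, 28]
  root=13; inorder splits into left=[], right=[21, 23, 28]
  root=28; inorder splits into left=[21, 23], right=[]
  root=21; inorder splits into left=[], right=[23]
  root=23; inorder splits into left=[], right=[]
  root=11; inorder splits into left=[1], right=[]
  root=1; inorder splits into left=[], right=[]
Reconstructed level-order: [12, 11, 13, 1, 28, 21, 23]


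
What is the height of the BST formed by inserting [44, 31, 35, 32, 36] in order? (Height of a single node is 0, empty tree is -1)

Insertion order: [44, 31, 35, 32, 36]
Tree (level-order array): [44, 31, None, None, 35, 32, 36]
Compute height bottom-up (empty subtree = -1):
  height(32) = 1 + max(-1, -1) = 0
  height(36) = 1 + max(-1, -1) = 0
  height(35) = 1 + max(0, 0) = 1
  height(31) = 1 + max(-1, 1) = 2
  height(44) = 1 + max(2, -1) = 3
Height = 3


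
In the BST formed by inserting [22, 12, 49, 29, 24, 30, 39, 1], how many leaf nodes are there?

Tree built from: [22, 12, 49, 29, 24, 30, 39, 1]
Tree (level-order array): [22, 12, 49, 1, None, 29, None, None, None, 24, 30, None, None, None, 39]
Rule: A leaf has 0 children.
Per-node child counts:
  node 22: 2 child(ren)
  node 12: 1 child(ren)
  node 1: 0 child(ren)
  node 49: 1 child(ren)
  node 29: 2 child(ren)
  node 24: 0 child(ren)
  node 30: 1 child(ren)
  node 39: 0 child(ren)
Matching nodes: [1, 24, 39]
Count of leaf nodes: 3


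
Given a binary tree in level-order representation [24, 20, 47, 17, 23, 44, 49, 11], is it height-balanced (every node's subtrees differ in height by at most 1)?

Tree (level-order array): [24, 20, 47, 17, 23, 44, 49, 11]
Definition: a tree is height-balanced if, at every node, |h(left) - h(right)| <= 1 (empty subtree has height -1).
Bottom-up per-node check:
  node 11: h_left=-1, h_right=-1, diff=0 [OK], height=0
  node 17: h_left=0, h_right=-1, diff=1 [OK], height=1
  node 23: h_left=-1, h_right=-1, diff=0 [OK], height=0
  node 20: h_left=1, h_right=0, diff=1 [OK], height=2
  node 44: h_left=-1, h_right=-1, diff=0 [OK], height=0
  node 49: h_left=-1, h_right=-1, diff=0 [OK], height=0
  node 47: h_left=0, h_right=0, diff=0 [OK], height=1
  node 24: h_left=2, h_right=1, diff=1 [OK], height=3
All nodes satisfy the balance condition.
Result: Balanced


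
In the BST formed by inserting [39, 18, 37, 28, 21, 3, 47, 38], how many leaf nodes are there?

Tree built from: [39, 18, 37, 28, 21, 3, 47, 38]
Tree (level-order array): [39, 18, 47, 3, 37, None, None, None, None, 28, 38, 21]
Rule: A leaf has 0 children.
Per-node child counts:
  node 39: 2 child(ren)
  node 18: 2 child(ren)
  node 3: 0 child(ren)
  node 37: 2 child(ren)
  node 28: 1 child(ren)
  node 21: 0 child(ren)
  node 38: 0 child(ren)
  node 47: 0 child(ren)
Matching nodes: [3, 21, 38, 47]
Count of leaf nodes: 4


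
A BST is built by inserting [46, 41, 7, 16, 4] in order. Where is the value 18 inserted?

Starting tree (level order): [46, 41, None, 7, None, 4, 16]
Insertion path: 46 -> 41 -> 7 -> 16
Result: insert 18 as right child of 16
Final tree (level order): [46, 41, None, 7, None, 4, 16, None, None, None, 18]


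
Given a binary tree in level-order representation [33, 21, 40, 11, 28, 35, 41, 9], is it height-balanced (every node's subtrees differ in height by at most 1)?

Tree (level-order array): [33, 21, 40, 11, 28, 35, 41, 9]
Definition: a tree is height-balanced if, at every node, |h(left) - h(right)| <= 1 (empty subtree has height -1).
Bottom-up per-node check:
  node 9: h_left=-1, h_right=-1, diff=0 [OK], height=0
  node 11: h_left=0, h_right=-1, diff=1 [OK], height=1
  node 28: h_left=-1, h_right=-1, diff=0 [OK], height=0
  node 21: h_left=1, h_right=0, diff=1 [OK], height=2
  node 35: h_left=-1, h_right=-1, diff=0 [OK], height=0
  node 41: h_left=-1, h_right=-1, diff=0 [OK], height=0
  node 40: h_left=0, h_right=0, diff=0 [OK], height=1
  node 33: h_left=2, h_right=1, diff=1 [OK], height=3
All nodes satisfy the balance condition.
Result: Balanced


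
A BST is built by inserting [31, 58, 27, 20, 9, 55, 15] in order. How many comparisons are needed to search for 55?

Search path for 55: 31 -> 58 -> 55
Found: True
Comparisons: 3


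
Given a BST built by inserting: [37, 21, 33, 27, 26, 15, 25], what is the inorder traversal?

Tree insertion order: [37, 21, 33, 27, 26, 15, 25]
Tree (level-order array): [37, 21, None, 15, 33, None, None, 27, None, 26, None, 25]
Inorder traversal: [15, 21, 25, 26, 27, 33, 37]


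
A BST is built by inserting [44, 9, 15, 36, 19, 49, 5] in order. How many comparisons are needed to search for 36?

Search path for 36: 44 -> 9 -> 15 -> 36
Found: True
Comparisons: 4


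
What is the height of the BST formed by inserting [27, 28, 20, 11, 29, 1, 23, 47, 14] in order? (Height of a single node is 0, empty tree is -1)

Insertion order: [27, 28, 20, 11, 29, 1, 23, 47, 14]
Tree (level-order array): [27, 20, 28, 11, 23, None, 29, 1, 14, None, None, None, 47]
Compute height bottom-up (empty subtree = -1):
  height(1) = 1 + max(-1, -1) = 0
  height(14) = 1 + max(-1, -1) = 0
  height(11) = 1 + max(0, 0) = 1
  height(23) = 1 + max(-1, -1) = 0
  height(20) = 1 + max(1, 0) = 2
  height(47) = 1 + max(-1, -1) = 0
  height(29) = 1 + max(-1, 0) = 1
  height(28) = 1 + max(-1, 1) = 2
  height(27) = 1 + max(2, 2) = 3
Height = 3


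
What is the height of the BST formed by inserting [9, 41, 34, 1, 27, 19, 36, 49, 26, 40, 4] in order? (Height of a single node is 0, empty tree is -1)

Insertion order: [9, 41, 34, 1, 27, 19, 36, 49, 26, 40, 4]
Tree (level-order array): [9, 1, 41, None, 4, 34, 49, None, None, 27, 36, None, None, 19, None, None, 40, None, 26]
Compute height bottom-up (empty subtree = -1):
  height(4) = 1 + max(-1, -1) = 0
  height(1) = 1 + max(-1, 0) = 1
  height(26) = 1 + max(-1, -1) = 0
  height(19) = 1 + max(-1, 0) = 1
  height(27) = 1 + max(1, -1) = 2
  height(40) = 1 + max(-1, -1) = 0
  height(36) = 1 + max(-1, 0) = 1
  height(34) = 1 + max(2, 1) = 3
  height(49) = 1 + max(-1, -1) = 0
  height(41) = 1 + max(3, 0) = 4
  height(9) = 1 + max(1, 4) = 5
Height = 5


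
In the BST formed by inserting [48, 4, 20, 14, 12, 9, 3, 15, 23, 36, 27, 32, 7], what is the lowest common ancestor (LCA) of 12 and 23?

Tree insertion order: [48, 4, 20, 14, 12, 9, 3, 15, 23, 36, 27, 32, 7]
Tree (level-order array): [48, 4, None, 3, 20, None, None, 14, 23, 12, 15, None, 36, 9, None, None, None, 27, None, 7, None, None, 32]
In a BST, the LCA of p=12, q=23 is the first node v on the
root-to-leaf path with p <= v <= q (go left if both < v, right if both > v).
Walk from root:
  at 48: both 12 and 23 < 48, go left
  at 4: both 12 and 23 > 4, go right
  at 20: 12 <= 20 <= 23, this is the LCA
LCA = 20


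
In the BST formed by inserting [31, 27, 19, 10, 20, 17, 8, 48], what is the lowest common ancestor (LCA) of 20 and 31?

Tree insertion order: [31, 27, 19, 10, 20, 17, 8, 48]
Tree (level-order array): [31, 27, 48, 19, None, None, None, 10, 20, 8, 17]
In a BST, the LCA of p=20, q=31 is the first node v on the
root-to-leaf path with p <= v <= q (go left if both < v, right if both > v).
Walk from root:
  at 31: 20 <= 31 <= 31, this is the LCA
LCA = 31


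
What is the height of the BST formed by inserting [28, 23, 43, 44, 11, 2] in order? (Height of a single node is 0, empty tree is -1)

Insertion order: [28, 23, 43, 44, 11, 2]
Tree (level-order array): [28, 23, 43, 11, None, None, 44, 2]
Compute height bottom-up (empty subtree = -1):
  height(2) = 1 + max(-1, -1) = 0
  height(11) = 1 + max(0, -1) = 1
  height(23) = 1 + max(1, -1) = 2
  height(44) = 1 + max(-1, -1) = 0
  height(43) = 1 + max(-1, 0) = 1
  height(28) = 1 + max(2, 1) = 3
Height = 3


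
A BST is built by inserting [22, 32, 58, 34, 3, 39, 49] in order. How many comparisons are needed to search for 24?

Search path for 24: 22 -> 32
Found: False
Comparisons: 2


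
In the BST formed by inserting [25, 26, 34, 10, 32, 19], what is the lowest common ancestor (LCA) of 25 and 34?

Tree insertion order: [25, 26, 34, 10, 32, 19]
Tree (level-order array): [25, 10, 26, None, 19, None, 34, None, None, 32]
In a BST, the LCA of p=25, q=34 is the first node v on the
root-to-leaf path with p <= v <= q (go left if both < v, right if both > v).
Walk from root:
  at 25: 25 <= 25 <= 34, this is the LCA
LCA = 25


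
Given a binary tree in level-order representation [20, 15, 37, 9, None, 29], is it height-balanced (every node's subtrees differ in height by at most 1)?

Tree (level-order array): [20, 15, 37, 9, None, 29]
Definition: a tree is height-balanced if, at every node, |h(left) - h(right)| <= 1 (empty subtree has height -1).
Bottom-up per-node check:
  node 9: h_left=-1, h_right=-1, diff=0 [OK], height=0
  node 15: h_left=0, h_right=-1, diff=1 [OK], height=1
  node 29: h_left=-1, h_right=-1, diff=0 [OK], height=0
  node 37: h_left=0, h_right=-1, diff=1 [OK], height=1
  node 20: h_left=1, h_right=1, diff=0 [OK], height=2
All nodes satisfy the balance condition.
Result: Balanced


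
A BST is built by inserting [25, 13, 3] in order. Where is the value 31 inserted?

Starting tree (level order): [25, 13, None, 3]
Insertion path: 25
Result: insert 31 as right child of 25
Final tree (level order): [25, 13, 31, 3]


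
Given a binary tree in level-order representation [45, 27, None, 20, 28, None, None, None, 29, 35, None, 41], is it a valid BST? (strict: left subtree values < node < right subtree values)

Level-order array: [45, 27, None, 20, 28, None, None, None, 29, 35, None, 41]
Validate using subtree bounds (lo, hi): at each node, require lo < value < hi,
then recurse left with hi=value and right with lo=value.
Preorder trace (stopping at first violation):
  at node 45 with bounds (-inf, +inf): OK
  at node 27 with bounds (-inf, 45): OK
  at node 20 with bounds (-inf, 27): OK
  at node 28 with bounds (27, 45): OK
  at node 29 with bounds (28, 45): OK
  at node 35 with bounds (28, 29): VIOLATION
Node 35 violates its bound: not (28 < 35 < 29).
Result: Not a valid BST


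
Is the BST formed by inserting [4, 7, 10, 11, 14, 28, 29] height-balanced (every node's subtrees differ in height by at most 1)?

Tree (level-order array): [4, None, 7, None, 10, None, 11, None, 14, None, 28, None, 29]
Definition: a tree is height-balanced if, at every node, |h(left) - h(right)| <= 1 (empty subtree has height -1).
Bottom-up per-node check:
  node 29: h_left=-1, h_right=-1, diff=0 [OK], height=0
  node 28: h_left=-1, h_right=0, diff=1 [OK], height=1
  node 14: h_left=-1, h_right=1, diff=2 [FAIL (|-1-1|=2 > 1)], height=2
  node 11: h_left=-1, h_right=2, diff=3 [FAIL (|-1-2|=3 > 1)], height=3
  node 10: h_left=-1, h_right=3, diff=4 [FAIL (|-1-3|=4 > 1)], height=4
  node 7: h_left=-1, h_right=4, diff=5 [FAIL (|-1-4|=5 > 1)], height=5
  node 4: h_left=-1, h_right=5, diff=6 [FAIL (|-1-5|=6 > 1)], height=6
Node 14 violates the condition: |-1 - 1| = 2 > 1.
Result: Not balanced


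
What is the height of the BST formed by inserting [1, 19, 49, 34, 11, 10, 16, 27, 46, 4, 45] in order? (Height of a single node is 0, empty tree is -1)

Insertion order: [1, 19, 49, 34, 11, 10, 16, 27, 46, 4, 45]
Tree (level-order array): [1, None, 19, 11, 49, 10, 16, 34, None, 4, None, None, None, 27, 46, None, None, None, None, 45]
Compute height bottom-up (empty subtree = -1):
  height(4) = 1 + max(-1, -1) = 0
  height(10) = 1 + max(0, -1) = 1
  height(16) = 1 + max(-1, -1) = 0
  height(11) = 1 + max(1, 0) = 2
  height(27) = 1 + max(-1, -1) = 0
  height(45) = 1 + max(-1, -1) = 0
  height(46) = 1 + max(0, -1) = 1
  height(34) = 1 + max(0, 1) = 2
  height(49) = 1 + max(2, -1) = 3
  height(19) = 1 + max(2, 3) = 4
  height(1) = 1 + max(-1, 4) = 5
Height = 5


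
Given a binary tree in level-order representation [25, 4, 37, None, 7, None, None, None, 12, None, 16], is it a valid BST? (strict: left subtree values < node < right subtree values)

Level-order array: [25, 4, 37, None, 7, None, None, None, 12, None, 16]
Validate using subtree bounds (lo, hi): at each node, require lo < value < hi,
then recurse left with hi=value and right with lo=value.
Preorder trace (stopping at first violation):
  at node 25 with bounds (-inf, +inf): OK
  at node 4 with bounds (-inf, 25): OK
  at node 7 with bounds (4, 25): OK
  at node 12 with bounds (7, 25): OK
  at node 16 with bounds (12, 25): OK
  at node 37 with bounds (25, +inf): OK
No violation found at any node.
Result: Valid BST


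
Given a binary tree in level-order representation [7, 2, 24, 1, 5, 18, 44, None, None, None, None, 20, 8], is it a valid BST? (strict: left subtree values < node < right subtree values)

Level-order array: [7, 2, 24, 1, 5, 18, 44, None, None, None, None, 20, 8]
Validate using subtree bounds (lo, hi): at each node, require lo < value < hi,
then recurse left with hi=value and right with lo=value.
Preorder trace (stopping at first violation):
  at node 7 with bounds (-inf, +inf): OK
  at node 2 with bounds (-inf, 7): OK
  at node 1 with bounds (-inf, 2): OK
  at node 5 with bounds (2, 7): OK
  at node 24 with bounds (7, +inf): OK
  at node 18 with bounds (7, 24): OK
  at node 20 with bounds (7, 18): VIOLATION
Node 20 violates its bound: not (7 < 20 < 18).
Result: Not a valid BST


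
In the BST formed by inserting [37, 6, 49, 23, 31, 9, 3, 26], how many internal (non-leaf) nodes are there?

Tree built from: [37, 6, 49, 23, 31, 9, 3, 26]
Tree (level-order array): [37, 6, 49, 3, 23, None, None, None, None, 9, 31, None, None, 26]
Rule: An internal node has at least one child.
Per-node child counts:
  node 37: 2 child(ren)
  node 6: 2 child(ren)
  node 3: 0 child(ren)
  node 23: 2 child(ren)
  node 9: 0 child(ren)
  node 31: 1 child(ren)
  node 26: 0 child(ren)
  node 49: 0 child(ren)
Matching nodes: [37, 6, 23, 31]
Count of internal (non-leaf) nodes: 4


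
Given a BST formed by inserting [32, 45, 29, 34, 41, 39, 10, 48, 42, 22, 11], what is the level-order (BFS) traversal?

Tree insertion order: [32, 45, 29, 34, 41, 39, 10, 48, 42, 22, 11]
Tree (level-order array): [32, 29, 45, 10, None, 34, 48, None, 22, None, 41, None, None, 11, None, 39, 42]
BFS from the root, enqueuing left then right child of each popped node:
  queue [32] -> pop 32, enqueue [29, 45], visited so far: [32]
  queue [29, 45] -> pop 29, enqueue [10], visited so far: [32, 29]
  queue [45, 10] -> pop 45, enqueue [34, 48], visited so far: [32, 29, 45]
  queue [10, 34, 48] -> pop 10, enqueue [22], visited so far: [32, 29, 45, 10]
  queue [34, 48, 22] -> pop 34, enqueue [41], visited so far: [32, 29, 45, 10, 34]
  queue [48, 22, 41] -> pop 48, enqueue [none], visited so far: [32, 29, 45, 10, 34, 48]
  queue [22, 41] -> pop 22, enqueue [11], visited so far: [32, 29, 45, 10, 34, 48, 22]
  queue [41, 11] -> pop 41, enqueue [39, 42], visited so far: [32, 29, 45, 10, 34, 48, 22, 41]
  queue [11, 39, 42] -> pop 11, enqueue [none], visited so far: [32, 29, 45, 10, 34, 48, 22, 41, 11]
  queue [39, 42] -> pop 39, enqueue [none], visited so far: [32, 29, 45, 10, 34, 48, 22, 41, 11, 39]
  queue [42] -> pop 42, enqueue [none], visited so far: [32, 29, 45, 10, 34, 48, 22, 41, 11, 39, 42]
Result: [32, 29, 45, 10, 34, 48, 22, 41, 11, 39, 42]


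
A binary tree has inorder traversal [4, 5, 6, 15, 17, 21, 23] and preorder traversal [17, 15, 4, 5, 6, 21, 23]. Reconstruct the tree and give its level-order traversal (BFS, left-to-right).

Inorder:  [4, 5, 6, 15, 17, 21, 23]
Preorder: [17, 15, 4, 5, 6, 21, 23]
Algorithm: preorder visits root first, so consume preorder in order;
for each root, split the current inorder slice at that value into
left-subtree inorder and right-subtree inorder, then recurse.
Recursive splits:
  root=17; inorder splits into left=[4, 5, 6, 15], right=[21, 23]
  root=15; inorder splits into left=[4, 5, 6], right=[]
  root=4; inorder splits into left=[], right=[5, 6]
  root=5; inorder splits into left=[], right=[6]
  root=6; inorder splits into left=[], right=[]
  root=21; inorder splits into left=[], right=[23]
  root=23; inorder splits into left=[], right=[]
Reconstructed level-order: [17, 15, 21, 4, 23, 5, 6]


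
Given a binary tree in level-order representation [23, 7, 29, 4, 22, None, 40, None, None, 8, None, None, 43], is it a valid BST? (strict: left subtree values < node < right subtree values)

Level-order array: [23, 7, 29, 4, 22, None, 40, None, None, 8, None, None, 43]
Validate using subtree bounds (lo, hi): at each node, require lo < value < hi,
then recurse left with hi=value and right with lo=value.
Preorder trace (stopping at first violation):
  at node 23 with bounds (-inf, +inf): OK
  at node 7 with bounds (-inf, 23): OK
  at node 4 with bounds (-inf, 7): OK
  at node 22 with bounds (7, 23): OK
  at node 8 with bounds (7, 22): OK
  at node 29 with bounds (23, +inf): OK
  at node 40 with bounds (29, +inf): OK
  at node 43 with bounds (40, +inf): OK
No violation found at any node.
Result: Valid BST


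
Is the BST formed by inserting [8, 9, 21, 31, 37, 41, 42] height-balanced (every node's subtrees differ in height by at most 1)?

Tree (level-order array): [8, None, 9, None, 21, None, 31, None, 37, None, 41, None, 42]
Definition: a tree is height-balanced if, at every node, |h(left) - h(right)| <= 1 (empty subtree has height -1).
Bottom-up per-node check:
  node 42: h_left=-1, h_right=-1, diff=0 [OK], height=0
  node 41: h_left=-1, h_right=0, diff=1 [OK], height=1
  node 37: h_left=-1, h_right=1, diff=2 [FAIL (|-1-1|=2 > 1)], height=2
  node 31: h_left=-1, h_right=2, diff=3 [FAIL (|-1-2|=3 > 1)], height=3
  node 21: h_left=-1, h_right=3, diff=4 [FAIL (|-1-3|=4 > 1)], height=4
  node 9: h_left=-1, h_right=4, diff=5 [FAIL (|-1-4|=5 > 1)], height=5
  node 8: h_left=-1, h_right=5, diff=6 [FAIL (|-1-5|=6 > 1)], height=6
Node 37 violates the condition: |-1 - 1| = 2 > 1.
Result: Not balanced


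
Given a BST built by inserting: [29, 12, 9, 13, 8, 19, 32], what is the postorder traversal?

Tree insertion order: [29, 12, 9, 13, 8, 19, 32]
Tree (level-order array): [29, 12, 32, 9, 13, None, None, 8, None, None, 19]
Postorder traversal: [8, 9, 19, 13, 12, 32, 29]


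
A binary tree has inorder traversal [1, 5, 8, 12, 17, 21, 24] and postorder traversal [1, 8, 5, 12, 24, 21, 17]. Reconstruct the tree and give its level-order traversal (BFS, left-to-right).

Inorder:   [1, 5, 8, 12, 17, 21, 24]
Postorder: [1, 8, 5, 12, 24, 21, 17]
Algorithm: postorder visits root last, so walk postorder right-to-left;
each value is the root of the current inorder slice — split it at that
value, recurse on the right subtree first, then the left.
Recursive splits:
  root=17; inorder splits into left=[1, 5, 8, 12], right=[21, 24]
  root=21; inorder splits into left=[], right=[24]
  root=24; inorder splits into left=[], right=[]
  root=12; inorder splits into left=[1, 5, 8], right=[]
  root=5; inorder splits into left=[1], right=[8]
  root=8; inorder splits into left=[], right=[]
  root=1; inorder splits into left=[], right=[]
Reconstructed level-order: [17, 12, 21, 5, 24, 1, 8]
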